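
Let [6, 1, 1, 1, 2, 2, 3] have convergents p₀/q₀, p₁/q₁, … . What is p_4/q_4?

53/8

Using pₖ = aₖpₖ₋₁ + pₖ₋₂, qₖ = aₖqₖ₋₁ + qₖ₋₂ (with p₋₁=1, p₋₂=0, q₋₁=0, q₋₂=1):
  k=0: a=6, p=6, q=1
  k=1: a=1, p=7, q=1
  k=2: a=1, p=13, q=2
  k=3: a=1, p=20, q=3
  k=4: a=2, p=53, q=8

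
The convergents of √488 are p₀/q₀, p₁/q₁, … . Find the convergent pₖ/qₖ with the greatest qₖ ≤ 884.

√488 = [22; 11, 44, …] (period length 2).
Convergents:
  p_0/q_0 = 22/1
  p_1/q_1 = 243/11
  p_2/q_2 = 10714/485
  p_3/q_3 = 118097/5346
q_2 = 485 ≤ 884 < 5346 = q_3, so the answer is 10714/485.

10714/485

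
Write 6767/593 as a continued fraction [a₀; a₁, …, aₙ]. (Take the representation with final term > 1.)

[11; 2, 2, 3, 11, 3]

6767 = 11×593 + 244
593 = 2×244 + 105
244 = 2×105 + 34
105 = 3×34 + 3
34 = 11×3 + 1
3 = 3×1 + 0  (stop)
So 6767/593 = [11; 2, 2, 3, 11, 3].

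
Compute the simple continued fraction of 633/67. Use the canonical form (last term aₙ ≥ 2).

633 = 9×67 + 30
67 = 2×30 + 7
30 = 4×7 + 2
7 = 3×2 + 1
2 = 2×1 + 0  (stop)
So 633/67 = [9; 2, 4, 3, 2].

[9; 2, 4, 3, 2]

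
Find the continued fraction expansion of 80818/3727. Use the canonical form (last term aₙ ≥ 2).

80818 = 21×3727 + 2551
3727 = 1×2551 + 1176
2551 = 2×1176 + 199
1176 = 5×199 + 181
199 = 1×181 + 18
181 = 10×18 + 1
18 = 18×1 + 0  (stop)
So 80818/3727 = [21; 1, 2, 5, 1, 10, 18].

[21; 1, 2, 5, 1, 10, 18]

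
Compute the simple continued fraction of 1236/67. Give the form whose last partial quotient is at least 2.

[18; 2, 4, 3, 2]

1236 = 18×67 + 30
67 = 2×30 + 7
30 = 4×7 + 2
7 = 3×2 + 1
2 = 2×1 + 0  (stop)
So 1236/67 = [18; 2, 4, 3, 2].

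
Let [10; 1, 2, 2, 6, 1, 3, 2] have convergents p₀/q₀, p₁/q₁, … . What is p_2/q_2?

Using pₖ = aₖpₖ₋₁ + pₖ₋₂, qₖ = aₖqₖ₋₁ + qₖ₋₂ (with p₋₁=1, p₋₂=0, q₋₁=0, q₋₂=1):
  k=0: a=10, p=10, q=1
  k=1: a=1, p=11, q=1
  k=2: a=2, p=32, q=3

32/3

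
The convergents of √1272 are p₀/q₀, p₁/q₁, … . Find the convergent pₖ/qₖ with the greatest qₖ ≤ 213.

√1272 = [35; 1, 1, 1, 70, …] (period length 4).
Convergents:
  p_0/q_0 = 35/1
  p_1/q_1 = 36/1
  p_2/q_2 = 71/2
  p_3/q_3 = 107/3
  p_4/q_4 = 7561/212
  p_5/q_5 = 7668/215
q_4 = 212 ≤ 213 < 215 = q_5, so the answer is 7561/212.

7561/212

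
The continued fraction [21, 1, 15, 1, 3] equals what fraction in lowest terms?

1470/67

Using pₖ = aₖpₖ₋₁ + pₖ₋₂ and qₖ = aₖqₖ₋₁ + qₖ₋₂:
  k=0: a=21, p=21, q=1
  k=1: a=1, p=22, q=1
  k=2: a=15, p=351, q=16
  k=3: a=1, p=373, q=17
  k=4: a=3, p=1470, q=67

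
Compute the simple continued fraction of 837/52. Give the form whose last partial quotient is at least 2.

837 = 16·52 + 5
52 = 10·5 + 2
5 = 2·2 + 1
2 = 2·1 + 0  (stop)
So 837/52 = [16; 10, 2, 2].

[16; 10, 2, 2]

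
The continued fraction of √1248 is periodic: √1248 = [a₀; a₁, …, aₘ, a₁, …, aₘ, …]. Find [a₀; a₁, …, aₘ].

[35; 3, 17, 3, 70]

a₀ = ⌊√1248⌋ = 35.
With m₀=0, d₀=1 and mₖ₊₁ = dₖaₖ − mₖ, dₖ₊₁ = (n − mₖ₊₁²)/dₖ, aₖ₊₁ = ⌊(a₀+mₖ₊₁)/dₖ₊₁⌋:
  k=1: m=35, d=23, a=3
  k=2: m=34, d=4, a=17
  k=3: m=34, d=23, a=3
  k=4: m=35, d=1, a=70
d=1 and a=2a₀=70 at k=4, so the next step gives (m, d) = (35, 23) again — its k=1 value — and the period has length 4.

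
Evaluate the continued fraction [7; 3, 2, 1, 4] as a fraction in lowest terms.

Fold from the inside: start with 4/1.
  1 + 1/4 = 5/4
  2 + 4/5 = 14/5
  3 + 5/14 = 47/14
  7 + 14/47 = 343/47

343/47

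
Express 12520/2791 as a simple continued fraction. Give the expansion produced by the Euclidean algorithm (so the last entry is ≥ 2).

[4; 2, 17, 6, 13]

12520 = 4*2791 + 1356
2791 = 2*1356 + 79
1356 = 17*79 + 13
79 = 6*13 + 1
13 = 13*1 + 0  (stop)
So 12520/2791 = [4; 2, 17, 6, 13].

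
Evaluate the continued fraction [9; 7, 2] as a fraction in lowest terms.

137/15

Fold from the inside: start with 2/1.
  7 + 1/2 = 15/2
  9 + 2/15 = 137/15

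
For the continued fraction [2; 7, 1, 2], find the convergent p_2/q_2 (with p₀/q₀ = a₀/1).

Using pₖ = aₖpₖ₋₁ + pₖ₋₂, qₖ = aₖqₖ₋₁ + qₖ₋₂ (with p₋₁=1, p₋₂=0, q₋₁=0, q₋₂=1):
  k=0: a=2, p=2, q=1
  k=1: a=7, p=15, q=7
  k=2: a=1, p=17, q=8

17/8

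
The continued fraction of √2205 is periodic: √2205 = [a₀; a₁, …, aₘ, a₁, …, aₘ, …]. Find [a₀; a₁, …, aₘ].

a₀ = ⌊√2205⌋ = 46.
With m₀=0, d₀=1 and mₖ₊₁ = dₖaₖ − mₖ, dₖ₊₁ = (n − mₖ₊₁²)/dₖ, aₖ₊₁ = ⌊(a₀+mₖ₊₁)/dₖ₊₁⌋:
  k=1: m=46, d=89, a=1
  k=2: m=43, d=4, a=22
  k=3: m=45, d=45, a=2
  k=4: m=45, d=4, a=22
  k=5: m=43, d=89, a=1
  k=6: m=46, d=1, a=92
d=1 and a=2a₀=92 at k=6, so the next step gives (m, d) = (46, 89) again — its k=1 value — and the period has length 6.

[46; 1, 22, 2, 22, 1, 92]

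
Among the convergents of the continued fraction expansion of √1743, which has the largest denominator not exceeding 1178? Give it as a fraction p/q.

41791/1001

√1743 = [41; 1, 2, 1, 82, …] (period length 4).
Convergents:
  p_0/q_0 = 41/1
  p_1/q_1 = 42/1
  p_2/q_2 = 125/3
  p_3/q_3 = 167/4
  p_4/q_4 = 13819/331
  p_5/q_5 = 13986/335
  p_6/q_6 = 41791/1001
  p_7/q_7 = 55777/1336
q_6 = 1001 ≤ 1178 < 1336 = q_7, so the answer is 41791/1001.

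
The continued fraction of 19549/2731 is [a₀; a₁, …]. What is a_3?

9

19549 = 7·2731 + 432   →  a_0 = 7
2731 = 6·432 + 139   →  a_1 = 6
432 = 3·139 + 15   →  a_2 = 3
139 = 9·15 + 4   →  a_3 = 9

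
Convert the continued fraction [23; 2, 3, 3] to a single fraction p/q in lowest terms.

Using pₖ = aₖpₖ₋₁ + pₖ₋₂ and qₖ = aₖqₖ₋₁ + qₖ₋₂:
  k=0: a=23, p=23, q=1
  k=1: a=2, p=47, q=2
  k=2: a=3, p=164, q=7
  k=3: a=3, p=539, q=23

539/23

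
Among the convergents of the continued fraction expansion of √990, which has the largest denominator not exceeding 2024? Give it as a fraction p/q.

√990 = [31; 2, 6, 2, 62, …] (period length 4).
Convergents:
  p_0/q_0 = 31/1
  p_1/q_1 = 63/2
  p_2/q_2 = 409/13
  p_3/q_3 = 881/28
  p_4/q_4 = 55031/1749
  p_5/q_5 = 110943/3526
q_4 = 1749 ≤ 2024 < 3526 = q_5, so the answer is 55031/1749.

55031/1749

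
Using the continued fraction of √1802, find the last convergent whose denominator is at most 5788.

√1802 = [42; 2, 4, 2, 84, …] (period length 4).
Convergents:
  p_0/q_0 = 42/1
  p_1/q_1 = 85/2
  p_2/q_2 = 382/9
  p_3/q_3 = 849/20
  p_4/q_4 = 71698/1689
  p_5/q_5 = 144245/3398
  p_6/q_6 = 648678/15281
q_5 = 3398 ≤ 5788 < 15281 = q_6, so the answer is 144245/3398.

144245/3398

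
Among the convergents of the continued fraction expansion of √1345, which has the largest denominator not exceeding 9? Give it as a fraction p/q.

110/3

√1345 = [36; 1, 2, 14, 2, 1, 72, …] (period length 6).
Convergents:
  p_0/q_0 = 36/1
  p_1/q_1 = 37/1
  p_2/q_2 = 110/3
  p_3/q_3 = 1577/43
q_2 = 3 ≤ 9 < 43 = q_3, so the answer is 110/3.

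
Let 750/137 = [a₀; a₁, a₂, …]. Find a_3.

3

750 = 5·137 + 65   →  a_0 = 5
137 = 2·65 + 7   →  a_1 = 2
65 = 9·7 + 2   →  a_2 = 9
7 = 3·2 + 1   →  a_3 = 3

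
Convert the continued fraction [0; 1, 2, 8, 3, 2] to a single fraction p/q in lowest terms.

Using pₖ = aₖpₖ₋₁ + pₖ₋₂ and qₖ = aₖqₖ₋₁ + qₖ₋₂:
  k=0: a=0, p=0, q=1
  k=1: a=1, p=1, q=1
  k=2: a=2, p=2, q=3
  k=3: a=8, p=17, q=25
  k=4: a=3, p=53, q=78
  k=5: a=2, p=123, q=181

123/181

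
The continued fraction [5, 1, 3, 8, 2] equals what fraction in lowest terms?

Using pₖ = aₖpₖ₋₁ + pₖ₋₂ and qₖ = aₖqₖ₋₁ + qₖ₋₂:
  k=0: a=5, p=5, q=1
  k=1: a=1, p=6, q=1
  k=2: a=3, p=23, q=4
  k=3: a=8, p=190, q=33
  k=4: a=2, p=403, q=70

403/70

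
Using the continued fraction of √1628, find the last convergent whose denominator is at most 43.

928/23

√1628 = [40; 2, 1, 6, 1, 2, 80, …] (period length 6).
Convergents:
  p_0/q_0 = 40/1
  p_1/q_1 = 81/2
  p_2/q_2 = 121/3
  p_3/q_3 = 807/20
  p_4/q_4 = 928/23
  p_5/q_5 = 2663/66
q_4 = 23 ≤ 43 < 66 = q_5, so the answer is 928/23.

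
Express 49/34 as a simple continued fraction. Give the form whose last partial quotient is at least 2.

[1; 2, 3, 1, 3]

49 = 1·34 + 15
34 = 2·15 + 4
15 = 3·4 + 3
4 = 1·3 + 1
3 = 3·1 + 0  (stop)
So 49/34 = [1; 2, 3, 1, 3].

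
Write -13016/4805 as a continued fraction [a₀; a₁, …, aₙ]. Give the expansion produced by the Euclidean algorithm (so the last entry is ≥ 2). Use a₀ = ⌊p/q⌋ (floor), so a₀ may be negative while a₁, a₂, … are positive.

-13016 = -3*4805 + 1399
4805 = 3*1399 + 608
1399 = 2*608 + 183
608 = 3*183 + 59
183 = 3*59 + 6
59 = 9*6 + 5
6 = 1*5 + 1
5 = 5*1 + 0  (stop)
So -13016/4805 = [-3; 3, 2, 3, 3, 9, 1, 5].

[-3; 3, 2, 3, 3, 9, 1, 5]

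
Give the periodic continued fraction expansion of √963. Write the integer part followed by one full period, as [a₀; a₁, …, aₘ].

[31; 31, 62]

a₀ = ⌊√963⌋ = 31.
With m₀=0, d₀=1 and mₖ₊₁ = dₖaₖ − mₖ, dₖ₊₁ = (n − mₖ₊₁²)/dₖ, aₖ₊₁ = ⌊(a₀+mₖ₊₁)/dₖ₊₁⌋:
  k=1: m=31, d=2, a=31
  k=2: m=31, d=1, a=62
d=1 and a=2a₀=62 at k=2, so the next step gives (m, d) = (31, 2) again — its k=1 value — and the period has length 2.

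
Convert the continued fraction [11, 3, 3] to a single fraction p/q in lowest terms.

Using pₖ = aₖpₖ₋₁ + pₖ₋₂ and qₖ = aₖqₖ₋₁ + qₖ₋₂:
  k=0: a=11, p=11, q=1
  k=1: a=3, p=34, q=3
  k=2: a=3, p=113, q=10

113/10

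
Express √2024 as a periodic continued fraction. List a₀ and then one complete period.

[44; 1, 88]

a₀ = ⌊√2024⌋ = 44.
With m₀=0, d₀=1 and mₖ₊₁ = dₖaₖ − mₖ, dₖ₊₁ = (n − mₖ₊₁²)/dₖ, aₖ₊₁ = ⌊(a₀+mₖ₊₁)/dₖ₊₁⌋:
  k=1: m=44, d=88, a=1
  k=2: m=44, d=1, a=88
d=1 and a=2a₀=88 at k=2, so the next step gives (m, d) = (44, 88) again — its k=1 value — and the period has length 2.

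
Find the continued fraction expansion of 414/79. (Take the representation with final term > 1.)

414 = 5*79 + 19
79 = 4*19 + 3
19 = 6*3 + 1
3 = 3*1 + 0  (stop)
So 414/79 = [5; 4, 6, 3].

[5; 4, 6, 3]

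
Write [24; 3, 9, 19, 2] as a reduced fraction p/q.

26705/1098

Fold from the inside: start with 2/1.
  19 + 1/2 = 39/2
  9 + 2/39 = 353/39
  3 + 39/353 = 1098/353
  24 + 353/1098 = 26705/1098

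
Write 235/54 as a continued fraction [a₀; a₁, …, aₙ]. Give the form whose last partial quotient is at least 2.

[4; 2, 1, 5, 3]

235 = 4×54 + 19
54 = 2×19 + 16
19 = 1×16 + 3
16 = 5×3 + 1
3 = 3×1 + 0  (stop)
So 235/54 = [4; 2, 1, 5, 3].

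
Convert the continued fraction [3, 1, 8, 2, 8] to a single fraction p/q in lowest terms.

627/161

Fold from the inside: start with 8/1.
  2 + 1/8 = 17/8
  8 + 8/17 = 144/17
  1 + 17/144 = 161/144
  3 + 144/161 = 627/161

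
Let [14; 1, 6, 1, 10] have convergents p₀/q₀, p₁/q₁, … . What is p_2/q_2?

104/7

Using pₖ = aₖpₖ₋₁ + pₖ₋₂, qₖ = aₖqₖ₋₁ + qₖ₋₂ (with p₋₁=1, p₋₂=0, q₋₁=0, q₋₂=1):
  k=0: a=14, p=14, q=1
  k=1: a=1, p=15, q=1
  k=2: a=6, p=104, q=7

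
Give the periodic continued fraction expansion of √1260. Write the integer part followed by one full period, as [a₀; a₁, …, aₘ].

a₀ = ⌊√1260⌋ = 35.
With m₀=0, d₀=1 and mₖ₊₁ = dₖaₖ − mₖ, dₖ₊₁ = (n − mₖ₊₁²)/dₖ, aₖ₊₁ = ⌊(a₀+mₖ₊₁)/dₖ₊₁⌋:
  k=1: m=35, d=35, a=2
  k=2: m=35, d=1, a=70
d=1 and a=2a₀=70 at k=2, so the next step gives (m, d) = (35, 35) again — its k=1 value — and the period has length 2.

[35; 2, 70]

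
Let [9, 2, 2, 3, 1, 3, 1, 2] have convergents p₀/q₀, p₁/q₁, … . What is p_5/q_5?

781/83

Using pₖ = aₖpₖ₋₁ + pₖ₋₂, qₖ = aₖqₖ₋₁ + qₖ₋₂ (with p₋₁=1, p₋₂=0, q₋₁=0, q₋₂=1):
  k=0: a=9, p=9, q=1
  k=1: a=2, p=19, q=2
  k=2: a=2, p=47, q=5
  k=3: a=3, p=160, q=17
  k=4: a=1, p=207, q=22
  k=5: a=3, p=781, q=83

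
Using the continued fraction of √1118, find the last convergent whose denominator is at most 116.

√1118 = [33; 2, 3, 2, 3, 2, 66, …] (period length 6).
Convergents:
  p_0/q_0 = 33/1
  p_1/q_1 = 67/2
  p_2/q_2 = 234/7
  p_3/q_3 = 535/16
  p_4/q_4 = 1839/55
  p_5/q_5 = 4213/126
q_4 = 55 ≤ 116 < 126 = q_5, so the answer is 1839/55.

1839/55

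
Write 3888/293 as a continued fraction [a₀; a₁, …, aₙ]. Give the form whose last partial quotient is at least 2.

3888 = 13·293 + 79
293 = 3·79 + 56
79 = 1·56 + 23
56 = 2·23 + 10
23 = 2·10 + 3
10 = 3·3 + 1
3 = 3·1 + 0  (stop)
So 3888/293 = [13; 3, 1, 2, 2, 3, 3].

[13; 3, 1, 2, 2, 3, 3]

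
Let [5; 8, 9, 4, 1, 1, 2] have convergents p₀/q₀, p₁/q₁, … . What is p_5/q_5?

Using pₖ = aₖpₖ₋₁ + pₖ₋₂, qₖ = aₖqₖ₋₁ + qₖ₋₂ (with p₋₁=1, p₋₂=0, q₋₁=0, q₋₂=1):
  k=0: a=5, p=5, q=1
  k=1: a=8, p=41, q=8
  k=2: a=9, p=374, q=73
  k=3: a=4, p=1537, q=300
  k=4: a=1, p=1911, q=373
  k=5: a=1, p=3448, q=673

3448/673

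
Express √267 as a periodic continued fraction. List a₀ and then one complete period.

a₀ = ⌊√267⌋ = 16.
With m₀=0, d₀=1 and mₖ₊₁ = dₖaₖ − mₖ, dₖ₊₁ = (n − mₖ₊₁²)/dₖ, aₖ₊₁ = ⌊(a₀+mₖ₊₁)/dₖ₊₁⌋:
  k=1: m=16, d=11, a=2
  k=2: m=6, d=21, a=1
  k=3: m=15, d=2, a=15
  k=4: m=15, d=21, a=1
  k=5: m=6, d=11, a=2
  k=6: m=16, d=1, a=32
d=1 and a=2a₀=32 at k=6, so the next step gives (m, d) = (16, 11) again — its k=1 value — and the period has length 6.

[16; 2, 1, 15, 1, 2, 32]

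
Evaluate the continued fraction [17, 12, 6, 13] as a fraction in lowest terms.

16416/961

Using pₖ = aₖpₖ₋₁ + pₖ₋₂ and qₖ = aₖqₖ₋₁ + qₖ₋₂:
  k=0: a=17, p=17, q=1
  k=1: a=12, p=205, q=12
  k=2: a=6, p=1247, q=73
  k=3: a=13, p=16416, q=961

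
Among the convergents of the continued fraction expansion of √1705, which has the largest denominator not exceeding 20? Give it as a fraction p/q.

√1705 = [41; 3, 2, 3, 82, …] (period length 4).
Convergents:
  p_0/q_0 = 41/1
  p_1/q_1 = 124/3
  p_2/q_2 = 289/7
  p_3/q_3 = 991/24
q_2 = 7 ≤ 20 < 24 = q_3, so the answer is 289/7.

289/7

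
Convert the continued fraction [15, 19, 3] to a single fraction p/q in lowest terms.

873/58

Using pₖ = aₖpₖ₋₁ + pₖ₋₂ and qₖ = aₖqₖ₋₁ + qₖ₋₂:
  k=0: a=15, p=15, q=1
  k=1: a=19, p=286, q=19
  k=2: a=3, p=873, q=58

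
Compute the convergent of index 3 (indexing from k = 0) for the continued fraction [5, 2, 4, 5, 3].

Using pₖ = aₖpₖ₋₁ + pₖ₋₂, qₖ = aₖqₖ₋₁ + qₖ₋₂ (with p₋₁=1, p₋₂=0, q₋₁=0, q₋₂=1):
  k=0: a=5, p=5, q=1
  k=1: a=2, p=11, q=2
  k=2: a=4, p=49, q=9
  k=3: a=5, p=256, q=47

256/47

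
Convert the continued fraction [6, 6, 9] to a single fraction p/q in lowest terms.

339/55

Fold from the inside: start with 9/1.
  6 + 1/9 = 55/9
  6 + 9/55 = 339/55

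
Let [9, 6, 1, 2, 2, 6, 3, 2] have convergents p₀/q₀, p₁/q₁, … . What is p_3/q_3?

Using pₖ = aₖpₖ₋₁ + pₖ₋₂, qₖ = aₖqₖ₋₁ + qₖ₋₂ (with p₋₁=1, p₋₂=0, q₋₁=0, q₋₂=1):
  k=0: a=9, p=9, q=1
  k=1: a=6, p=55, q=6
  k=2: a=1, p=64, q=7
  k=3: a=2, p=183, q=20

183/20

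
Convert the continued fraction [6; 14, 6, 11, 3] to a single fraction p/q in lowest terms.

Fold from the inside: start with 3/1.
  11 + 1/3 = 34/3
  6 + 3/34 = 207/34
  14 + 34/207 = 2932/207
  6 + 207/2932 = 17799/2932

17799/2932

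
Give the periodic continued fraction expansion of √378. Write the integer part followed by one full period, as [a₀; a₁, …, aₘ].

a₀ = ⌊√378⌋ = 19.
With m₀=0, d₀=1 and mₖ₊₁ = dₖaₖ − mₖ, dₖ₊₁ = (n − mₖ₊₁²)/dₖ, aₖ₊₁ = ⌊(a₀+mₖ₊₁)/dₖ₊₁⌋:
  k=1: m=19, d=17, a=2
  k=2: m=15, d=9, a=3
  k=3: m=12, d=26, a=1
  k=4: m=14, d=7, a=4
  k=5: m=14, d=26, a=1
  k=6: m=12, d=9, a=3
  k=7: m=15, d=17, a=2
  k=8: m=19, d=1, a=38
d=1 and a=2a₀=38 at k=8, so the next step gives (m, d) = (19, 17) again — its k=1 value — and the period has length 8.

[19; 2, 3, 1, 4, 1, 3, 2, 38]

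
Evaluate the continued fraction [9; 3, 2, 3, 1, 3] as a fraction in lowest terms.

Fold from the inside: start with 3/1.
  1 + 1/3 = 4/3
  3 + 3/4 = 15/4
  2 + 4/15 = 34/15
  3 + 15/34 = 117/34
  9 + 34/117 = 1087/117

1087/117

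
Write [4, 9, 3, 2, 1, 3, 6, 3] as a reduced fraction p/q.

27993/6815

Fold from the inside: start with 3/1.
  6 + 1/3 = 19/3
  3 + 3/19 = 60/19
  1 + 19/60 = 79/60
  2 + 60/79 = 218/79
  3 + 79/218 = 733/218
  9 + 218/733 = 6815/733
  4 + 733/6815 = 27993/6815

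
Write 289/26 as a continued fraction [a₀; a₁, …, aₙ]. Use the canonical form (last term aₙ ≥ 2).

[11; 8, 1, 2]

289 = 11*26 + 3
26 = 8*3 + 2
3 = 1*2 + 1
2 = 2*1 + 0  (stop)
So 289/26 = [11; 8, 1, 2].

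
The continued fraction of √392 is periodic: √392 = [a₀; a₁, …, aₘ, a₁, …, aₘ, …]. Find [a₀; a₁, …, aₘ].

[19; 1, 3, 1, 38]

a₀ = ⌊√392⌋ = 19.
With m₀=0, d₀=1 and mₖ₊₁ = dₖaₖ − mₖ, dₖ₊₁ = (n − mₖ₊₁²)/dₖ, aₖ₊₁ = ⌊(a₀+mₖ₊₁)/dₖ₊₁⌋:
  k=1: m=19, d=31, a=1
  k=2: m=12, d=8, a=3
  k=3: m=12, d=31, a=1
  k=4: m=19, d=1, a=38
d=1 and a=2a₀=38 at k=4, so the next step gives (m, d) = (19, 31) again — its k=1 value — and the period has length 4.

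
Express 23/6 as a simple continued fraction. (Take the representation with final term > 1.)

[3; 1, 5]

23 = 3*6 + 5
6 = 1*5 + 1
5 = 5*1 + 0  (stop)
So 23/6 = [3; 1, 5].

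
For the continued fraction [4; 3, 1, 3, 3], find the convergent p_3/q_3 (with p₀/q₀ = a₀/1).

64/15

Using pₖ = aₖpₖ₋₁ + pₖ₋₂, qₖ = aₖqₖ₋₁ + qₖ₋₂ (with p₋₁=1, p₋₂=0, q₋₁=0, q₋₂=1):
  k=0: a=4, p=4, q=1
  k=1: a=3, p=13, q=3
  k=2: a=1, p=17, q=4
  k=3: a=3, p=64, q=15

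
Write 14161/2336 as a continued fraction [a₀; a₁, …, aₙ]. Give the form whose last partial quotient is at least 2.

[6; 16, 9, 16]

14161 = 6·2336 + 145
2336 = 16·145 + 16
145 = 9·16 + 1
16 = 16·1 + 0  (stop)
So 14161/2336 = [6; 16, 9, 16].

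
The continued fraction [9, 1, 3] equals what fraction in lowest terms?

Fold from the inside: start with 3/1.
  1 + 1/3 = 4/3
  9 + 3/4 = 39/4

39/4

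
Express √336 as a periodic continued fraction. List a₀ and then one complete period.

[18; 3, 36]

a₀ = ⌊√336⌋ = 18.
With m₀=0, d₀=1 and mₖ₊₁ = dₖaₖ − mₖ, dₖ₊₁ = (n − mₖ₊₁²)/dₖ, aₖ₊₁ = ⌊(a₀+mₖ₊₁)/dₖ₊₁⌋:
  k=1: m=18, d=12, a=3
  k=2: m=18, d=1, a=36
d=1 and a=2a₀=36 at k=2, so the next step gives (m, d) = (18, 12) again — its k=1 value — and the period has length 2.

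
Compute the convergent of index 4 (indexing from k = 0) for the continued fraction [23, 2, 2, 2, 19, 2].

5456/233

Using pₖ = aₖpₖ₋₁ + pₖ₋₂, qₖ = aₖqₖ₋₁ + qₖ₋₂ (with p₋₁=1, p₋₂=0, q₋₁=0, q₋₂=1):
  k=0: a=23, p=23, q=1
  k=1: a=2, p=47, q=2
  k=2: a=2, p=117, q=5
  k=3: a=2, p=281, q=12
  k=4: a=19, p=5456, q=233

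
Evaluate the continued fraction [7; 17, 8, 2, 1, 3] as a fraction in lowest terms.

11117/1575

Using pₖ = aₖpₖ₋₁ + pₖ₋₂ and qₖ = aₖqₖ₋₁ + qₖ₋₂:
  k=0: a=7, p=7, q=1
  k=1: a=17, p=120, q=17
  k=2: a=8, p=967, q=137
  k=3: a=2, p=2054, q=291
  k=4: a=1, p=3021, q=428
  k=5: a=3, p=11117, q=1575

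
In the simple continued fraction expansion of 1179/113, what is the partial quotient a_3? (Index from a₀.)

3

1179 = 10·113 + 49   →  a_0 = 10
113 = 2·49 + 15   →  a_1 = 2
49 = 3·15 + 4   →  a_2 = 3
15 = 3·4 + 3   →  a_3 = 3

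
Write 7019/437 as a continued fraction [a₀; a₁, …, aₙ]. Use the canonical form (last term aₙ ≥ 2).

[16; 16, 5, 2, 2]

7019 = 16*437 + 27
437 = 16*27 + 5
27 = 5*5 + 2
5 = 2*2 + 1
2 = 2*1 + 0  (stop)
So 7019/437 = [16; 16, 5, 2, 2].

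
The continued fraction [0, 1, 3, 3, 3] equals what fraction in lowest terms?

Fold from the inside: start with 3/1.
  3 + 1/3 = 10/3
  3 + 3/10 = 33/10
  1 + 10/33 = 43/33
  0 + 33/43 = 33/43

33/43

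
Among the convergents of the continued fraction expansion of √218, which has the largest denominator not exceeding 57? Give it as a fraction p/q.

√218 = [14; 1, 3, 3, 1, 28, …] (period length 5).
Convergents:
  p_0/q_0 = 14/1
  p_1/q_1 = 15/1
  p_2/q_2 = 59/4
  p_3/q_3 = 192/13
  p_4/q_4 = 251/17
  p_5/q_5 = 7220/489
q_4 = 17 ≤ 57 < 489 = q_5, so the answer is 251/17.

251/17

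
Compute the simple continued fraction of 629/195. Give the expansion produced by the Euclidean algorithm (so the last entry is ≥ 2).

629 = 3×195 + 44
195 = 4×44 + 19
44 = 2×19 + 6
19 = 3×6 + 1
6 = 6×1 + 0  (stop)
So 629/195 = [3; 4, 2, 3, 6].

[3; 4, 2, 3, 6]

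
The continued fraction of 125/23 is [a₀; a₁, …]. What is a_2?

125 = 5·23 + 10   →  a_0 = 5
23 = 2·10 + 3   →  a_1 = 2
10 = 3·3 + 1   →  a_2 = 3

3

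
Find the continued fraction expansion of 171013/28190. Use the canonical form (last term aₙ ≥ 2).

[6; 15, 19, 1, 2, 1, 1, 13]

171013 = 6*28190 + 1873
28190 = 15*1873 + 95
1873 = 19*95 + 68
95 = 1*68 + 27
68 = 2*27 + 14
27 = 1*14 + 13
14 = 1*13 + 1
13 = 13*1 + 0  (stop)
So 171013/28190 = [6; 15, 19, 1, 2, 1, 1, 13].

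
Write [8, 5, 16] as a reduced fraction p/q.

Fold from the inside: start with 16/1.
  5 + 1/16 = 81/16
  8 + 16/81 = 664/81

664/81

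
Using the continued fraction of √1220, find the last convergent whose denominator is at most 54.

489/14

√1220 = [34; 1, 12, 1, 68, …] (period length 4).
Convergents:
  p_0/q_0 = 34/1
  p_1/q_1 = 35/1
  p_2/q_2 = 454/13
  p_3/q_3 = 489/14
  p_4/q_4 = 33706/965
q_3 = 14 ≤ 54 < 965 = q_4, so the answer is 489/14.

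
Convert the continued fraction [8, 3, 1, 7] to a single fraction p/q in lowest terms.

256/31

Using pₖ = aₖpₖ₋₁ + pₖ₋₂ and qₖ = aₖqₖ₋₁ + qₖ₋₂:
  k=0: a=8, p=8, q=1
  k=1: a=3, p=25, q=3
  k=2: a=1, p=33, q=4
  k=3: a=7, p=256, q=31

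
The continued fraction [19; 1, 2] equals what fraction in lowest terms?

59/3

Fold from the inside: start with 2/1.
  1 + 1/2 = 3/2
  19 + 2/3 = 59/3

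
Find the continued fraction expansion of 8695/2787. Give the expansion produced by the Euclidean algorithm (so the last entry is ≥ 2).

[3; 8, 2, 1, 9, 2, 5]

8695 = 3×2787 + 334
2787 = 8×334 + 115
334 = 2×115 + 104
115 = 1×104 + 11
104 = 9×11 + 5
11 = 2×5 + 1
5 = 5×1 + 0  (stop)
So 8695/2787 = [3; 8, 2, 1, 9, 2, 5].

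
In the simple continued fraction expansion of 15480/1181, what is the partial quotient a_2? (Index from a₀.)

3

15480 = 13·1181 + 127   →  a_0 = 13
1181 = 9·127 + 38   →  a_1 = 9
127 = 3·38 + 13   →  a_2 = 3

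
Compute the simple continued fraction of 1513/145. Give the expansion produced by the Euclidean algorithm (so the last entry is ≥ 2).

1513 = 10*145 + 63
145 = 2*63 + 19
63 = 3*19 + 6
19 = 3*6 + 1
6 = 6*1 + 0  (stop)
So 1513/145 = [10; 2, 3, 3, 6].

[10; 2, 3, 3, 6]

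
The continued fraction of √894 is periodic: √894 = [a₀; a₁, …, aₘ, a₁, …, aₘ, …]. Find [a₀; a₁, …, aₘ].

[29; 1, 8, 1, 58]

a₀ = ⌊√894⌋ = 29.
With m₀=0, d₀=1 and mₖ₊₁ = dₖaₖ − mₖ, dₖ₊₁ = (n − mₖ₊₁²)/dₖ, aₖ₊₁ = ⌊(a₀+mₖ₊₁)/dₖ₊₁⌋:
  k=1: m=29, d=53, a=1
  k=2: m=24, d=6, a=8
  k=3: m=24, d=53, a=1
  k=4: m=29, d=1, a=58
d=1 and a=2a₀=58 at k=4, so the next step gives (m, d) = (29, 53) again — its k=1 value — and the period has length 4.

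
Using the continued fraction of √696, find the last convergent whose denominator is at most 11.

√696 = [26; 2, 1, 1, 1, 1, 1, 2, 52, …] (period length 8).
Convergents:
  p_0/q_0 = 26/1
  p_1/q_1 = 53/2
  p_2/q_2 = 79/3
  p_3/q_3 = 132/5
  p_4/q_4 = 211/8
  p_5/q_5 = 343/13
q_4 = 8 ≤ 11 < 13 = q_5, so the answer is 211/8.

211/8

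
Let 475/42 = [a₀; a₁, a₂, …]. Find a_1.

475 = 11·42 + 13   →  a_0 = 11
42 = 3·13 + 3   →  a_1 = 3

3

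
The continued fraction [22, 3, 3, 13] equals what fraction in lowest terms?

2966/133

Fold from the inside: start with 13/1.
  3 + 1/13 = 40/13
  3 + 13/40 = 133/40
  22 + 40/133 = 2966/133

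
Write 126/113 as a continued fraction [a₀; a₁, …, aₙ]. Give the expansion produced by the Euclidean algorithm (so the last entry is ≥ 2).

126 = 1×113 + 13
113 = 8×13 + 9
13 = 1×9 + 4
9 = 2×4 + 1
4 = 4×1 + 0  (stop)
So 126/113 = [1; 8, 1, 2, 4].

[1; 8, 1, 2, 4]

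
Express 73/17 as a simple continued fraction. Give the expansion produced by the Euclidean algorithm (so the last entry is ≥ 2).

73 = 4*17 + 5
17 = 3*5 + 2
5 = 2*2 + 1
2 = 2*1 + 0  (stop)
So 73/17 = [4; 3, 2, 2].

[4; 3, 2, 2]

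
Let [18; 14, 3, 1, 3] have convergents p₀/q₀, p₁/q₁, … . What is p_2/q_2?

Using pₖ = aₖpₖ₋₁ + pₖ₋₂, qₖ = aₖqₖ₋₁ + qₖ₋₂ (with p₋₁=1, p₋₂=0, q₋₁=0, q₋₂=1):
  k=0: a=18, p=18, q=1
  k=1: a=14, p=253, q=14
  k=2: a=3, p=777, q=43

777/43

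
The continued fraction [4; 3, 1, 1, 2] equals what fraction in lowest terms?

Using pₖ = aₖpₖ₋₁ + pₖ₋₂ and qₖ = aₖqₖ₋₁ + qₖ₋₂:
  k=0: a=4, p=4, q=1
  k=1: a=3, p=13, q=3
  k=2: a=1, p=17, q=4
  k=3: a=1, p=30, q=7
  k=4: a=2, p=77, q=18

77/18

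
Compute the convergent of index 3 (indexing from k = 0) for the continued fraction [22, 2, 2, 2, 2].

Using pₖ = aₖpₖ₋₁ + pₖ₋₂, qₖ = aₖqₖ₋₁ + qₖ₋₂ (with p₋₁=1, p₋₂=0, q₋₁=0, q₋₂=1):
  k=0: a=22, p=22, q=1
  k=1: a=2, p=45, q=2
  k=2: a=2, p=112, q=5
  k=3: a=2, p=269, q=12

269/12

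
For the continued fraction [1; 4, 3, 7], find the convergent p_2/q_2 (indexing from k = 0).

Using pₖ = aₖpₖ₋₁ + pₖ₋₂, qₖ = aₖqₖ₋₁ + qₖ₋₂ (with p₋₁=1, p₋₂=0, q₋₁=0, q₋₂=1):
  k=0: a=1, p=1, q=1
  k=1: a=4, p=5, q=4
  k=2: a=3, p=16, q=13

16/13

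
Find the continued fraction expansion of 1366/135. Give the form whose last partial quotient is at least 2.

[10; 8, 2, 3, 2]

1366 = 10*135 + 16
135 = 8*16 + 7
16 = 2*7 + 2
7 = 3*2 + 1
2 = 2*1 + 0  (stop)
So 1366/135 = [10; 8, 2, 3, 2].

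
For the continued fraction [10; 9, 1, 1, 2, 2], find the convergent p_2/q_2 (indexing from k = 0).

Using pₖ = aₖpₖ₋₁ + pₖ₋₂, qₖ = aₖqₖ₋₁ + qₖ₋₂ (with p₋₁=1, p₋₂=0, q₋₁=0, q₋₂=1):
  k=0: a=10, p=10, q=1
  k=1: a=9, p=91, q=9
  k=2: a=1, p=101, q=10

101/10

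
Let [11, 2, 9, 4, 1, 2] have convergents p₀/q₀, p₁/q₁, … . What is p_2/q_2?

Using pₖ = aₖpₖ₋₁ + pₖ₋₂, qₖ = aₖqₖ₋₁ + qₖ₋₂ (with p₋₁=1, p₋₂=0, q₋₁=0, q₋₂=1):
  k=0: a=11, p=11, q=1
  k=1: a=2, p=23, q=2
  k=2: a=9, p=218, q=19

218/19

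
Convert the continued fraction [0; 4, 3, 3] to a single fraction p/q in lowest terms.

10/43

Using pₖ = aₖpₖ₋₁ + pₖ₋₂ and qₖ = aₖqₖ₋₁ + qₖ₋₂:
  k=0: a=0, p=0, q=1
  k=1: a=4, p=1, q=4
  k=2: a=3, p=3, q=13
  k=3: a=3, p=10, q=43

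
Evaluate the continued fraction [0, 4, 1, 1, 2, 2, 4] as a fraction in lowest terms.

Fold from the inside: start with 4/1.
  2 + 1/4 = 9/4
  2 + 4/9 = 22/9
  1 + 9/22 = 31/22
  1 + 22/31 = 53/31
  4 + 31/53 = 243/53
  0 + 53/243 = 53/243

53/243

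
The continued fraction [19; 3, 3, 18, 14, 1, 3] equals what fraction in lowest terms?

Fold from the inside: start with 3/1.
  1 + 1/3 = 4/3
  14 + 3/4 = 59/4
  18 + 4/59 = 1066/59
  3 + 59/1066 = 3257/1066
  3 + 1066/3257 = 10837/3257
  19 + 3257/10837 = 209160/10837

209160/10837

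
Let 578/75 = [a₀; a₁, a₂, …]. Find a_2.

2

578 = 7·75 + 53   →  a_0 = 7
75 = 1·53 + 22   →  a_1 = 1
53 = 2·22 + 9   →  a_2 = 2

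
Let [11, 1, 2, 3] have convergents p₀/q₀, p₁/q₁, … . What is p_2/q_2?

Using pₖ = aₖpₖ₋₁ + pₖ₋₂, qₖ = aₖqₖ₋₁ + qₖ₋₂ (with p₋₁=1, p₋₂=0, q₋₁=0, q₋₂=1):
  k=0: a=11, p=11, q=1
  k=1: a=1, p=12, q=1
  k=2: a=2, p=35, q=3

35/3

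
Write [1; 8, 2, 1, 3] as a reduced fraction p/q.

103/92

Using pₖ = aₖpₖ₋₁ + pₖ₋₂ and qₖ = aₖqₖ₋₁ + qₖ₋₂:
  k=0: a=1, p=1, q=1
  k=1: a=8, p=9, q=8
  k=2: a=2, p=19, q=17
  k=3: a=1, p=28, q=25
  k=4: a=3, p=103, q=92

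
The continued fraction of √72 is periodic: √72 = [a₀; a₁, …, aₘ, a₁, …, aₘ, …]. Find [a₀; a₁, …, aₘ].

a₀ = ⌊√72⌋ = 8.
With m₀=0, d₀=1 and mₖ₊₁ = dₖaₖ − mₖ, dₖ₊₁ = (n − mₖ₊₁²)/dₖ, aₖ₊₁ = ⌊(a₀+mₖ₊₁)/dₖ₊₁⌋:
  k=1: m=8, d=8, a=2
  k=2: m=8, d=1, a=16
d=1 and a=2a₀=16 at k=2, so the next step gives (m, d) = (8, 8) again — its k=1 value — and the period has length 2.

[8; 2, 16]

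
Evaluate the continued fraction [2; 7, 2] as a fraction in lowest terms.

32/15

Fold from the inside: start with 2/1.
  7 + 1/2 = 15/2
  2 + 2/15 = 32/15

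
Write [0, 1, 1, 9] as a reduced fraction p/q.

10/19

Using pₖ = aₖpₖ₋₁ + pₖ₋₂ and qₖ = aₖqₖ₋₁ + qₖ₋₂:
  k=0: a=0, p=0, q=1
  k=1: a=1, p=1, q=1
  k=2: a=1, p=1, q=2
  k=3: a=9, p=10, q=19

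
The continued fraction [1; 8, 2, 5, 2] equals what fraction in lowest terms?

227/203

Using pₖ = aₖpₖ₋₁ + pₖ₋₂ and qₖ = aₖqₖ₋₁ + qₖ₋₂:
  k=0: a=1, p=1, q=1
  k=1: a=8, p=9, q=8
  k=2: a=2, p=19, q=17
  k=3: a=5, p=104, q=93
  k=4: a=2, p=227, q=203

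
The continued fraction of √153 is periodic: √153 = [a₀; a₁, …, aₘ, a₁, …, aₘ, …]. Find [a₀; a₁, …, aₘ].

[12; 2, 1, 2, 2, 2, 1, 2, 24]

a₀ = ⌊√153⌋ = 12.
With m₀=0, d₀=1 and mₖ₊₁ = dₖaₖ − mₖ, dₖ₊₁ = (n − mₖ₊₁²)/dₖ, aₖ₊₁ = ⌊(a₀+mₖ₊₁)/dₖ₊₁⌋:
  k=1: m=12, d=9, a=2
  k=2: m=6, d=13, a=1
  k=3: m=7, d=8, a=2
  k=4: m=9, d=9, a=2
  k=5: m=9, d=8, a=2
  k=6: m=7, d=13, a=1
  k=7: m=6, d=9, a=2
  k=8: m=12, d=1, a=24
d=1 and a=2a₀=24 at k=8, so the next step gives (m, d) = (12, 9) again — its k=1 value — and the period has length 8.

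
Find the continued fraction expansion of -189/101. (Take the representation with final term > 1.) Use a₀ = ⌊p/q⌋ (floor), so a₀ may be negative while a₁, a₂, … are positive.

[-2; 7, 1, 3, 3]

-189 = -2×101 + 13
101 = 7×13 + 10
13 = 1×10 + 3
10 = 3×3 + 1
3 = 3×1 + 0  (stop)
So -189/101 = [-2; 7, 1, 3, 3].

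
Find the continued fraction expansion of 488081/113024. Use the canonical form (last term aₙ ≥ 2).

[4; 3, 7, 10, 10, 4, 12]

488081 = 4*113024 + 35985
113024 = 3*35985 + 5069
35985 = 7*5069 + 502
5069 = 10*502 + 49
502 = 10*49 + 12
49 = 4*12 + 1
12 = 12*1 + 0  (stop)
So 488081/113024 = [4; 3, 7, 10, 10, 4, 12].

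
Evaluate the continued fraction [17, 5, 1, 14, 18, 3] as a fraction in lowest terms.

Fold from the inside: start with 3/1.
  18 + 1/3 = 55/3
  14 + 3/55 = 773/55
  1 + 55/773 = 828/773
  5 + 773/828 = 4913/828
  17 + 828/4913 = 84349/4913

84349/4913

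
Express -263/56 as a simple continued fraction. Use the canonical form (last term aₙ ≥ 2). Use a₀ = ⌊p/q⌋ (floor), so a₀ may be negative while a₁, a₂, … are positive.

[-5; 3, 3, 2, 2]

-263 = -5·56 + 17
56 = 3·17 + 5
17 = 3·5 + 2
5 = 2·2 + 1
2 = 2·1 + 0  (stop)
So -263/56 = [-5; 3, 3, 2, 2].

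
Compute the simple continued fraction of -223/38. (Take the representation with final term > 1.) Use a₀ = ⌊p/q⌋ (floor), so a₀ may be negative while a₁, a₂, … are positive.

[-6; 7, 1, 1, 2]

-223 = -6·38 + 5
38 = 7·5 + 3
5 = 1·3 + 2
3 = 1·2 + 1
2 = 2·1 + 0  (stop)
So -223/38 = [-6; 7, 1, 1, 2].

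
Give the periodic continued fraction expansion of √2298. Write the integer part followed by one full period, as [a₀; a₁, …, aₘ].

[47; 1, 14, 1, 94]

a₀ = ⌊√2298⌋ = 47.
With m₀=0, d₀=1 and mₖ₊₁ = dₖaₖ − mₖ, dₖ₊₁ = (n − mₖ₊₁²)/dₖ, aₖ₊₁ = ⌊(a₀+mₖ₊₁)/dₖ₊₁⌋:
  k=1: m=47, d=89, a=1
  k=2: m=42, d=6, a=14
  k=3: m=42, d=89, a=1
  k=4: m=47, d=1, a=94
d=1 and a=2a₀=94 at k=4, so the next step gives (m, d) = (47, 89) again — its k=1 value — and the period has length 4.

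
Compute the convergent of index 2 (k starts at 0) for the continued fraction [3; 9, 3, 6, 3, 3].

87/28

Using pₖ = aₖpₖ₋₁ + pₖ₋₂, qₖ = aₖqₖ₋₁ + qₖ₋₂ (with p₋₁=1, p₋₂=0, q₋₁=0, q₋₂=1):
  k=0: a=3, p=3, q=1
  k=1: a=9, p=28, q=9
  k=2: a=3, p=87, q=28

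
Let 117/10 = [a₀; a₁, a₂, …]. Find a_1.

117 = 11·10 + 7   →  a_0 = 11
10 = 1·7 + 3   →  a_1 = 1

1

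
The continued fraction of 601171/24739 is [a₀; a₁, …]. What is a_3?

18

601171 = 24·24739 + 7435   →  a_0 = 24
24739 = 3·7435 + 2434   →  a_1 = 3
7435 = 3·2434 + 133   →  a_2 = 3
2434 = 18·133 + 40   →  a_3 = 18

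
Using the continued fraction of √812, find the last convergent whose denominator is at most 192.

√812 = [28; 2, 56, …] (period length 2).
Convergents:
  p_0/q_0 = 28/1
  p_1/q_1 = 57/2
  p_2/q_2 = 3220/113
  p_3/q_3 = 6497/228
q_2 = 113 ≤ 192 < 228 = q_3, so the answer is 3220/113.

3220/113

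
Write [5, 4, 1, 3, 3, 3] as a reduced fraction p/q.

Using pₖ = aₖpₖ₋₁ + pₖ₋₂ and qₖ = aₖqₖ₋₁ + qₖ₋₂:
  k=0: a=5, p=5, q=1
  k=1: a=4, p=21, q=4
  k=2: a=1, p=26, q=5
  k=3: a=3, p=99, q=19
  k=4: a=3, p=323, q=62
  k=5: a=3, p=1068, q=205

1068/205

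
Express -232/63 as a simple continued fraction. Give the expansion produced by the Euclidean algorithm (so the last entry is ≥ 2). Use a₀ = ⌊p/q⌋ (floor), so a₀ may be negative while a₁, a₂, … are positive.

-232 = -4×63 + 20
63 = 3×20 + 3
20 = 6×3 + 2
3 = 1×2 + 1
2 = 2×1 + 0  (stop)
So -232/63 = [-4; 3, 6, 1, 2].

[-4; 3, 6, 1, 2]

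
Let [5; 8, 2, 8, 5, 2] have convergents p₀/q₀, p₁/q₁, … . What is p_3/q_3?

737/144

Using pₖ = aₖpₖ₋₁ + pₖ₋₂, qₖ = aₖqₖ₋₁ + qₖ₋₂ (with p₋₁=1, p₋₂=0, q₋₁=0, q₋₂=1):
  k=0: a=5, p=5, q=1
  k=1: a=8, p=41, q=8
  k=2: a=2, p=87, q=17
  k=3: a=8, p=737, q=144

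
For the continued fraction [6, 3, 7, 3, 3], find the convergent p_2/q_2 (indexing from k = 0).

139/22

Using pₖ = aₖpₖ₋₁ + pₖ₋₂, qₖ = aₖqₖ₋₁ + qₖ₋₂ (with p₋₁=1, p₋₂=0, q₋₁=0, q₋₂=1):
  k=0: a=6, p=6, q=1
  k=1: a=3, p=19, q=3
  k=2: a=7, p=139, q=22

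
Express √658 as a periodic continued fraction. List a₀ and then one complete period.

[25; 1, 1, 1, 6, 1, 1, 1, 50]

a₀ = ⌊√658⌋ = 25.
With m₀=0, d₀=1 and mₖ₊₁ = dₖaₖ − mₖ, dₖ₊₁ = (n − mₖ₊₁²)/dₖ, aₖ₊₁ = ⌊(a₀+mₖ₊₁)/dₖ₊₁⌋:
  k=1: m=25, d=33, a=1
  k=2: m=8, d=18, a=1
  k=3: m=10, d=31, a=1
  k=4: m=21, d=7, a=6
  k=5: m=21, d=31, a=1
  k=6: m=10, d=18, a=1
  k=7: m=8, d=33, a=1
  k=8: m=25, d=1, a=50
d=1 and a=2a₀=50 at k=8, so the next step gives (m, d) = (25, 33) again — its k=1 value — and the period has length 8.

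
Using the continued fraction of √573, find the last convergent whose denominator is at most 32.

√573 = [23; 1, 14, 1, 46, …] (period length 4).
Convergents:
  p_0/q_0 = 23/1
  p_1/q_1 = 24/1
  p_2/q_2 = 359/15
  p_3/q_3 = 383/16
  p_4/q_4 = 17977/751
q_3 = 16 ≤ 32 < 751 = q_4, so the answer is 383/16.

383/16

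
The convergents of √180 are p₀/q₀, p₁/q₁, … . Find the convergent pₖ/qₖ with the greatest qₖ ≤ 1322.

√180 = [13; 2, 2, 2, 26, …] (period length 4).
Convergents:
  p_0/q_0 = 13/1
  p_1/q_1 = 27/2
  p_2/q_2 = 67/5
  p_3/q_3 = 161/12
  p_4/q_4 = 4253/317
  p_5/q_5 = 8667/646
  p_6/q_6 = 21587/1609
q_5 = 646 ≤ 1322 < 1609 = q_6, so the answer is 8667/646.

8667/646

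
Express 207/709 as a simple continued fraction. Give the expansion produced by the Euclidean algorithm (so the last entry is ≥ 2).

[0; 3, 2, 2, 1, 5, 5]

207 = 0×709 + 207
709 = 3×207 + 88
207 = 2×88 + 31
88 = 2×31 + 26
31 = 1×26 + 5
26 = 5×5 + 1
5 = 5×1 + 0  (stop)
So 207/709 = [0; 3, 2, 2, 1, 5, 5].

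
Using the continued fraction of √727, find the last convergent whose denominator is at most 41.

728/27

√727 = [26; 1, 25, 1, 52, …] (period length 4).
Convergents:
  p_0/q_0 = 26/1
  p_1/q_1 = 27/1
  p_2/q_2 = 701/26
  p_3/q_3 = 728/27
  p_4/q_4 = 38557/1430
q_3 = 27 ≤ 41 < 1430 = q_4, so the answer is 728/27.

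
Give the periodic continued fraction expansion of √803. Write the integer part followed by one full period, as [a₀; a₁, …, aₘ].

a₀ = ⌊√803⌋ = 28.

[28; 2, 1, 27, 1, 2, 56]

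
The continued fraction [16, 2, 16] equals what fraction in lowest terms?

544/33

Using pₖ = aₖpₖ₋₁ + pₖ₋₂ and qₖ = aₖqₖ₋₁ + qₖ₋₂:
  k=0: a=16, p=16, q=1
  k=1: a=2, p=33, q=2
  k=2: a=16, p=544, q=33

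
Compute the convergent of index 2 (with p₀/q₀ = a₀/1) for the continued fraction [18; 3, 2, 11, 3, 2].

128/7

Using pₖ = aₖpₖ₋₁ + pₖ₋₂, qₖ = aₖqₖ₋₁ + qₖ₋₂ (with p₋₁=1, p₋₂=0, q₋₁=0, q₋₂=1):
  k=0: a=18, p=18, q=1
  k=1: a=3, p=55, q=3
  k=2: a=2, p=128, q=7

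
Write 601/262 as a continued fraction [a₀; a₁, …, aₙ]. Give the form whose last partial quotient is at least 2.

[2; 3, 2, 2, 15]

601 = 2*262 + 77
262 = 3*77 + 31
77 = 2*31 + 15
31 = 2*15 + 1
15 = 15*1 + 0  (stop)
So 601/262 = [2; 3, 2, 2, 15].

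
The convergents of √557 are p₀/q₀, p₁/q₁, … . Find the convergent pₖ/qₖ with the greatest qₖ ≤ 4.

71/3

√557 = [23; 1, 1, 1, 1, 46, …] (period length 5).
Convergents:
  p_0/q_0 = 23/1
  p_1/q_1 = 24/1
  p_2/q_2 = 47/2
  p_3/q_3 = 71/3
  p_4/q_4 = 118/5
q_3 = 3 ≤ 4 < 5 = q_4, so the answer is 71/3.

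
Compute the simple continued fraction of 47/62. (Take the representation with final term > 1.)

47 = 0×62 + 47
62 = 1×47 + 15
47 = 3×15 + 2
15 = 7×2 + 1
2 = 2×1 + 0  (stop)
So 47/62 = [0; 1, 3, 7, 2].

[0; 1, 3, 7, 2]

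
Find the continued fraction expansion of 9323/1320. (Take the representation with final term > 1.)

[7; 15, 1, 9, 2, 1, 2]

9323 = 7·1320 + 83
1320 = 15·83 + 75
83 = 1·75 + 8
75 = 9·8 + 3
8 = 2·3 + 2
3 = 1·2 + 1
2 = 2·1 + 0  (stop)
So 9323/1320 = [7; 15, 1, 9, 2, 1, 2].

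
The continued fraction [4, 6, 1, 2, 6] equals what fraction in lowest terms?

Fold from the inside: start with 6/1.
  2 + 1/6 = 13/6
  1 + 6/13 = 19/13
  6 + 13/19 = 127/19
  4 + 19/127 = 527/127

527/127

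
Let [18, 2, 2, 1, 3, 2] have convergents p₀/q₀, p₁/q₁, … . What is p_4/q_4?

479/26

Using pₖ = aₖpₖ₋₁ + pₖ₋₂, qₖ = aₖqₖ₋₁ + qₖ₋₂ (with p₋₁=1, p₋₂=0, q₋₁=0, q₋₂=1):
  k=0: a=18, p=18, q=1
  k=1: a=2, p=37, q=2
  k=2: a=2, p=92, q=5
  k=3: a=1, p=129, q=7
  k=4: a=3, p=479, q=26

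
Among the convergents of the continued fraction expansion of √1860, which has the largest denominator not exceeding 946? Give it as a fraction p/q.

√1860 = [43; 7, 1, 4, 1, 7, 86, …] (period length 6).
Convergents:
  p_0/q_0 = 43/1
  p_1/q_1 = 302/7
  p_2/q_2 = 345/8
  p_3/q_3 = 1682/39
  p_4/q_4 = 2027/47
  p_5/q_5 = 15871/368
  p_6/q_6 = 1366933/31695
q_5 = 368 ≤ 946 < 31695 = q_6, so the answer is 15871/368.

15871/368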